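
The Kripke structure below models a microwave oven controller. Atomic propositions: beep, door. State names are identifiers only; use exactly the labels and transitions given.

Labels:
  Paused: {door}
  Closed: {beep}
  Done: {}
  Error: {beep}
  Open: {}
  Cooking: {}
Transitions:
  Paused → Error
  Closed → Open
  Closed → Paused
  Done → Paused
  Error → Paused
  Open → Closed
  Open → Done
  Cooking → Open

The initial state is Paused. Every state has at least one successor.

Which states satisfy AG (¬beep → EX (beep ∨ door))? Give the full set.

States satisfying ¬beep → EX (beep ∨ door): {Paused, Closed, Done, Error, Open}.
States satisfying AG (¬beep → EX (beep ∨ door)): {Paused, Closed, Done, Error, Open}.

{Paused, Closed, Done, Error, Open}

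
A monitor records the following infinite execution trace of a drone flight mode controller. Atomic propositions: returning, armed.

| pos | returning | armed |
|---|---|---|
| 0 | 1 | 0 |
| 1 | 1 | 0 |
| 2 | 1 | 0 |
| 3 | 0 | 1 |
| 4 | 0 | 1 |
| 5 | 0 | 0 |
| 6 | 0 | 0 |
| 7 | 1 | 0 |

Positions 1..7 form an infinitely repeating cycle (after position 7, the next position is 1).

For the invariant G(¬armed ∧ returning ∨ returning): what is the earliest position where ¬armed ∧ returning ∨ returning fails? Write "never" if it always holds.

Check ¬armed ∧ returning ∨ returning at each position in order: 0 ✓, 1 ✓, 2 ✓.
At position 3 the labels are {armed}, so ¬armed ∧ returning ∨ returning is false there. This is the first violation.

3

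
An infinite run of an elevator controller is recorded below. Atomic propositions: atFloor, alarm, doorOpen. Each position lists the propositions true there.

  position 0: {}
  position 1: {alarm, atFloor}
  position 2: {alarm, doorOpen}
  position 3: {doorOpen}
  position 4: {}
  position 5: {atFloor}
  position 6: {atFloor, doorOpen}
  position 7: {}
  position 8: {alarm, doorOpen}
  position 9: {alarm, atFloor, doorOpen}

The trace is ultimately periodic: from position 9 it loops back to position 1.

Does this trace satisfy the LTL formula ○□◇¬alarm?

Satisfied

The position after 0 is 1; □◇¬alarm is true there.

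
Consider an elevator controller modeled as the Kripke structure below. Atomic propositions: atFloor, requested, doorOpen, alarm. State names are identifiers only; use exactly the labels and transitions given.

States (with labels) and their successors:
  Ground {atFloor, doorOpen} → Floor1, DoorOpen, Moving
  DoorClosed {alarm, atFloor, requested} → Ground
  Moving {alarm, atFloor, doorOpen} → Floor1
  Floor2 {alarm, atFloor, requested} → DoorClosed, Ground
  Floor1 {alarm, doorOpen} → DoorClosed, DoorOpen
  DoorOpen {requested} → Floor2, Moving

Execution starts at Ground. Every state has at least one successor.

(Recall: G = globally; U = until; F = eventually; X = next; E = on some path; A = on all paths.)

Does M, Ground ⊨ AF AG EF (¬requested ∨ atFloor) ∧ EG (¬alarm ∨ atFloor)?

States satisfying AG EF (¬requested ∨ atFloor): {Ground, DoorClosed, Moving, Floor2, Floor1, DoorOpen}.
States satisfying AF AG EF (¬requested ∨ atFloor): {Ground, DoorClosed, Moving, Floor2, Floor1, DoorOpen}.
States satisfying ¬alarm ∨ atFloor: {Ground, DoorClosed, Moving, Floor2, DoorOpen}.
States satisfying EG (¬alarm ∨ atFloor): {Ground, DoorClosed, Floor2, DoorOpen}.
States satisfying AF AG EF (¬requested ∨ atFloor) ∧ EG (¬alarm ∨ atFloor): {Ground, DoorClosed, Floor2, DoorOpen}.
Ground ∈ Sat(AF AG EF (¬requested ∨ atFloor) ∧ EG (¬alarm ∨ atFloor)).

Holds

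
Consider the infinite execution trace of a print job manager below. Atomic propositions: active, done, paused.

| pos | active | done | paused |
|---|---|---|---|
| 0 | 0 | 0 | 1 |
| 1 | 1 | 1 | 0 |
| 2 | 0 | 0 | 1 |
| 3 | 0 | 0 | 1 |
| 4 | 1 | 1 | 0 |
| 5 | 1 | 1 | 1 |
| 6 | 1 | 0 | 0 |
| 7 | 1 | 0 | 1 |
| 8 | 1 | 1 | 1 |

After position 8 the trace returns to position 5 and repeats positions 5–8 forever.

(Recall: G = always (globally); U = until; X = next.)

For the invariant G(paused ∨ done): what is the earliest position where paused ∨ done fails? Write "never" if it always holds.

6

Check paused ∨ done at each position in order: 0 ✓, 1 ✓, 2 ✓, 3 ✓, 4 ✓, 5 ✓.
At position 6 the labels are {active}, so paused ∨ done is false there. This is the first violation.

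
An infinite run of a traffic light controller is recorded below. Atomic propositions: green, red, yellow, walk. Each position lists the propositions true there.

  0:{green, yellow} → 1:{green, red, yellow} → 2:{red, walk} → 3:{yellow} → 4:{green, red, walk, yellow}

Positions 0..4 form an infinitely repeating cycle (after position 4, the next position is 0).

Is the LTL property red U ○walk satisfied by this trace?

Walking from position 0: at position 0, ○walk has not yet held and red fails, so red U ○walk is false.

Violated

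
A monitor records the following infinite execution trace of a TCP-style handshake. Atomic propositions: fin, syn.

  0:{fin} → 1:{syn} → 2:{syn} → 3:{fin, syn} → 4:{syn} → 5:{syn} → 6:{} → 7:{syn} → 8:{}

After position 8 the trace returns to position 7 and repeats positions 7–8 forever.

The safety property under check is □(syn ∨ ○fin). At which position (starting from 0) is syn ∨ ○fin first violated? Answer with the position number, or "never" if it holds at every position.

0

At position 0 the labels are {fin} and the next position 1 has {syn}, so syn ∨ ○fin is false there. This is the first violation.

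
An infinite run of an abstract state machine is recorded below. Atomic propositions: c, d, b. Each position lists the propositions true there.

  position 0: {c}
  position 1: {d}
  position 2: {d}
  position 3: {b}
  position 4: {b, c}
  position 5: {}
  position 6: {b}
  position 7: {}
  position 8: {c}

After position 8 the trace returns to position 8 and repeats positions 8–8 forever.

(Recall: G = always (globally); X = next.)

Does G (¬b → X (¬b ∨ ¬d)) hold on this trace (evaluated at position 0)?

¬b → X (¬b ∨ ¬d) holds at every position 0..8, and those are all positions ever visited, so G (¬b → X (¬b ∨ ¬d)) holds.
Positions where ¬b holds: 0, 1, 2, 5, 7, 8.
Check X (¬b ∨ ¬d) at each: 0→ok, 1→ok, 2→ok, 5→ok, 7→ok, 8→ok.

Satisfied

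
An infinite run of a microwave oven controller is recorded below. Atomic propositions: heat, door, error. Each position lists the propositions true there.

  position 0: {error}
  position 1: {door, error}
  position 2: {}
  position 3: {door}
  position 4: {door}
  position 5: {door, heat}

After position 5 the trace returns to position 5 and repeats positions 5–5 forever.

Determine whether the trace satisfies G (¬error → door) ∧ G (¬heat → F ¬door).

Does not hold

¬error → door must hold at every position from 0 onward. It fails at position 2, so G (¬error → door) is false.
Positions where ¬error holds: 2, 3, 4, 5.
Check door at each: 2→fails, 3→ok, 4→ok, 5→ok.
¬heat → F ¬door must hold at every position from 0 onward. It fails at position 3, so G (¬heat → F ¬door) is false.
Positions where ¬heat holds: 0, 1, 2, 3, 4.
Check F ¬door at each: 0→ok, 1→ok, 2→ok, 3→fails, 4→fails.
At position 0: G (¬error → door) is false; G (¬heat → F ¬door) is false; so G (¬error → door) ∧ G (¬heat → F ¬door) is false.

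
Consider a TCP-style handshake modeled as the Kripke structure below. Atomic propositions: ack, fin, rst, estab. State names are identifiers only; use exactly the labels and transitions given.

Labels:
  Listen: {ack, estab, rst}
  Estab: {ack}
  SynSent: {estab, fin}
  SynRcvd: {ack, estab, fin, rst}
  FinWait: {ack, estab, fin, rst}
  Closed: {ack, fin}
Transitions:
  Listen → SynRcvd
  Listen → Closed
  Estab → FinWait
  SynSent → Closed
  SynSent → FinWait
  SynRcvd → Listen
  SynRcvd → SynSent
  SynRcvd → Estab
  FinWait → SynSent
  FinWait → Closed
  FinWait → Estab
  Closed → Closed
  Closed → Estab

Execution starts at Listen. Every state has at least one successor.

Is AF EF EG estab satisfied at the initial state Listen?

States satisfying EF EG estab: {Listen, Estab, SynSent, SynRcvd, FinWait, Closed}.
States satisfying AF EF EG estab: {Listen, Estab, SynSent, SynRcvd, FinWait, Closed}.
Listen ∈ Sat(AF EF EG estab).

Holds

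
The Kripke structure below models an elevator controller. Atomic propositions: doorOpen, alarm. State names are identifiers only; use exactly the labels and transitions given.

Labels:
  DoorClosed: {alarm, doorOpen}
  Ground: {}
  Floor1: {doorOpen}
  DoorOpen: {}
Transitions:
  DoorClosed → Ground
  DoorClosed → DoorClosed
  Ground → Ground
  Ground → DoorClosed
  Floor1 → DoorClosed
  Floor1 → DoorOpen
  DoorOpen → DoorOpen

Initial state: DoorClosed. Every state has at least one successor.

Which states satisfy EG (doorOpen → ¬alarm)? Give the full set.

States satisfying doorOpen → ¬alarm: {Ground, Floor1, DoorOpen}.
States satisfying EG (doorOpen → ¬alarm): {Ground, Floor1, DoorOpen}.

{Ground, Floor1, DoorOpen}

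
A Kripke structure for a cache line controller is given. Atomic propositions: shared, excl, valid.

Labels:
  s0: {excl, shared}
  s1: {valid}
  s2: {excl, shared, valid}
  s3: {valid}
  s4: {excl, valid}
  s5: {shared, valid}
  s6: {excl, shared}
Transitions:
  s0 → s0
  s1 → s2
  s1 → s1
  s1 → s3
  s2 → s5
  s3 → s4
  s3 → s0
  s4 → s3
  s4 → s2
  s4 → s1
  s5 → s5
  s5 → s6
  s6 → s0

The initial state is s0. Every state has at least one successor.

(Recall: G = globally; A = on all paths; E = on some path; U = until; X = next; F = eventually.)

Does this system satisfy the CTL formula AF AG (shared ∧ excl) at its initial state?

Holds

States satisfying AG (shared ∧ excl): {s0, s6}.
States satisfying AF AG (shared ∧ excl): {s0, s6}.
s0 ∈ Sat(AF AG (shared ∧ excl)).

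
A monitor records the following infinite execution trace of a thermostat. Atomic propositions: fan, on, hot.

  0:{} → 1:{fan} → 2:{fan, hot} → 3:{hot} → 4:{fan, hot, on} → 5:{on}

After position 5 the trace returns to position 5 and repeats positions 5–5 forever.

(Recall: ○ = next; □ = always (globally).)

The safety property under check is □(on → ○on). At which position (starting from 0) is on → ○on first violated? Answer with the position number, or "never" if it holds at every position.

never

on → ○on holds at every position 0..5, and those are all the positions the trace ever visits, so the invariant □(on → ○on) is never violated.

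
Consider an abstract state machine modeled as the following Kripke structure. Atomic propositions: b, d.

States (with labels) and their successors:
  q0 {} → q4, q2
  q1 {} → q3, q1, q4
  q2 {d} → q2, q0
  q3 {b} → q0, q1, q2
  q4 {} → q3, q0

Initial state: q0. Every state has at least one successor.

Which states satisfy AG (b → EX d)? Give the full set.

States satisfying b → EX d: {q0, q1, q2, q3, q4}.
States satisfying AG (b → EX d): {q0, q1, q2, q3, q4}.

{q0, q1, q2, q3, q4}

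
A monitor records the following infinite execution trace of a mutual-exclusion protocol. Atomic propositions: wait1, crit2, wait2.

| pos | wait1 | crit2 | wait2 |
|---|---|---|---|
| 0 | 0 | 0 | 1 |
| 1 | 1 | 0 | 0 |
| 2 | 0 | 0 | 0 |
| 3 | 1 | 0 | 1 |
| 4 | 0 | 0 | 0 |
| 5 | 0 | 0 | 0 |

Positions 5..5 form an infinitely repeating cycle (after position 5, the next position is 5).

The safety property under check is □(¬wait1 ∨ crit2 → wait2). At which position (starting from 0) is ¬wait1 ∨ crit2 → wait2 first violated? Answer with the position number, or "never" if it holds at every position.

Check ¬wait1 ∨ crit2 → wait2 at each position in order: 0 ✓, 1 ✓.
At position 2 the labels are {}, so ¬wait1 ∨ crit2 → wait2 is false there. This is the first violation.

2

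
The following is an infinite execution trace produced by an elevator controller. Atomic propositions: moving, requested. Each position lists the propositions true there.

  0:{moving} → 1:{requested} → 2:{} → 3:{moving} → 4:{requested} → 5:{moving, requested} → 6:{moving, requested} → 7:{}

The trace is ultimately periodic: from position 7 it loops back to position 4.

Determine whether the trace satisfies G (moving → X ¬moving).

moving → X ¬moving must hold at every position from 0 onward. It fails at position 5, so G (moving → X ¬moving) is false.
Positions where moving holds: 0, 3, 5, 6.
Check X ¬moving at each: 0→ok, 3→ok, 5→fails, 6→ok.

No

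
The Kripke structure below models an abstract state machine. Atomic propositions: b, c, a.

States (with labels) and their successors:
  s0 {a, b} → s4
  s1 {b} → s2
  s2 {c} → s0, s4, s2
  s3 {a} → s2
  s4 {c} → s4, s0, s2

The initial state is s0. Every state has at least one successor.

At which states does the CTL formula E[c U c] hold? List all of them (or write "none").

{s2, s4}

States satisfying c: {s2, s4}.
States satisfying E[c U c]: {s2, s4}.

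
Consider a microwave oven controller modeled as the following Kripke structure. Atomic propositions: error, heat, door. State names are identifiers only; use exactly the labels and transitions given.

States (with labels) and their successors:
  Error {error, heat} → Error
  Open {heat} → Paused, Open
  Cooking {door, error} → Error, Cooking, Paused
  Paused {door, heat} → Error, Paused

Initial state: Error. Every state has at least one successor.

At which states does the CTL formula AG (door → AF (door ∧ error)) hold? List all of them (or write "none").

States satisfying door → AF (door ∧ error): {Error, Open, Cooking}.
States satisfying AG (door → AF (door ∧ error)): {Error}.

{Error}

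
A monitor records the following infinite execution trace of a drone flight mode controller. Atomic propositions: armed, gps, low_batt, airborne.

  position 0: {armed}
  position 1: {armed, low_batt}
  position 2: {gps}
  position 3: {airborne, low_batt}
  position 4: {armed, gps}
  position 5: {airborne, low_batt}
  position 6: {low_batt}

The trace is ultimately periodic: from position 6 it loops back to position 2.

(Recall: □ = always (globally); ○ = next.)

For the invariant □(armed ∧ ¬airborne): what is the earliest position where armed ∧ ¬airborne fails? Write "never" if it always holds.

2

Check armed ∧ ¬airborne at each position in order: 0 ✓, 1 ✓.
At position 2 the labels are {gps}, so armed ∧ ¬airborne is false there. This is the first violation.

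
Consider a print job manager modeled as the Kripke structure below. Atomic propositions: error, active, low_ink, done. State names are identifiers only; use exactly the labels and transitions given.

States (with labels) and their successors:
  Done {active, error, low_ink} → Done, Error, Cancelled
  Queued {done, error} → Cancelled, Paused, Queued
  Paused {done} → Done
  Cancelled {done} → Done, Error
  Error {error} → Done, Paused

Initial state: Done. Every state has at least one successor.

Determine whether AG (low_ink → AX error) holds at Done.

States satisfying low_ink → AX error: {Queued, Paused, Cancelled, Error}.
States satisfying AG (low_ink → AX error): ∅.
Done is reachable from Done and violates low_ink → AX error, so AG fails at Done.
Done ∉ Sat(AG (low_ink → AX error)).

Violated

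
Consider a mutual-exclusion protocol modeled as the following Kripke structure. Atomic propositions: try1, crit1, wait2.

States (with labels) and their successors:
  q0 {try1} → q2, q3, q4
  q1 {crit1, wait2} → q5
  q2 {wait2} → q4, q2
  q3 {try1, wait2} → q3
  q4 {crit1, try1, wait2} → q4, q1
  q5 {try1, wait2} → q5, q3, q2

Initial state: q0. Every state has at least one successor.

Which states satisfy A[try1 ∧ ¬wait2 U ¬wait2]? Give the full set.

{q0}

States satisfying try1 ∧ ¬wait2: {q0}.
States satisfying ¬wait2: {q0}.
States satisfying A[try1 ∧ ¬wait2 U ¬wait2]: {q0}.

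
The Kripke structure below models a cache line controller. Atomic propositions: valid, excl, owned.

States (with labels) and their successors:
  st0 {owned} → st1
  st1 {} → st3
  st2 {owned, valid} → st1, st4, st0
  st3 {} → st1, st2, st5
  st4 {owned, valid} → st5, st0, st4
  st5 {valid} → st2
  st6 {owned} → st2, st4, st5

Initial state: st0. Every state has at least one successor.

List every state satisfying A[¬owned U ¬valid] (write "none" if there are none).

{st0, st1, st3, st6}

States satisfying ¬owned: {st1, st3, st5}.
States satisfying ¬valid: {st0, st1, st3, st6}.
States satisfying A[¬owned U ¬valid]: {st0, st1, st3, st6}.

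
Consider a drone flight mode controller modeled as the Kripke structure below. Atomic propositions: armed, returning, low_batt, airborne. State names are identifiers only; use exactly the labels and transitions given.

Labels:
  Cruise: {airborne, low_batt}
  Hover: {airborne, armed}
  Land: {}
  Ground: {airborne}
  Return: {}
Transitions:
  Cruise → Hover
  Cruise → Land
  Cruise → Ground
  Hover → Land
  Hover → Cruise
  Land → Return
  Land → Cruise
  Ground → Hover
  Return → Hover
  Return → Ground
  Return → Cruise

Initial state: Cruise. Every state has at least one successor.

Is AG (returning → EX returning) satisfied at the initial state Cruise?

Yes

States satisfying returning → EX returning: {Cruise, Hover, Land, Ground, Return}.
States satisfying AG (returning → EX returning): {Cruise, Hover, Land, Ground, Return}.
Every state reachable from Cruise satisfies returning → EX returning.
Cruise ∈ Sat(AG (returning → EX returning)).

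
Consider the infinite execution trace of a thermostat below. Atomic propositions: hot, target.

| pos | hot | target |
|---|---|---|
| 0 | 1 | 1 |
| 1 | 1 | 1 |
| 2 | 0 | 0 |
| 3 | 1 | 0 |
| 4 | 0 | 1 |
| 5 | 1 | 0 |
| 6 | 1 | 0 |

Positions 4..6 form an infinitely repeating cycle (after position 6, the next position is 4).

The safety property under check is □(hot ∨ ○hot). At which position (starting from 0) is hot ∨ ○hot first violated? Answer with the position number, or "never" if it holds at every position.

hot ∨ ○hot holds at every position 0..6, and those are all the positions the trace ever visits, so the invariant □(hot ∨ ○hot) is never violated.

never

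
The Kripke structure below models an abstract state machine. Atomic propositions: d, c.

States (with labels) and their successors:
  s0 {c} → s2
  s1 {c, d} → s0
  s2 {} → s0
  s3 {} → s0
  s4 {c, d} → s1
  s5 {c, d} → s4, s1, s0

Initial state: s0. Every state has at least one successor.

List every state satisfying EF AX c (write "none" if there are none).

{s0, s1, s2, s3, s4, s5}

States satisfying AX c: {s1, s2, s3, s4, s5}.
States satisfying EF AX c: {s0, s1, s2, s3, s4, s5}.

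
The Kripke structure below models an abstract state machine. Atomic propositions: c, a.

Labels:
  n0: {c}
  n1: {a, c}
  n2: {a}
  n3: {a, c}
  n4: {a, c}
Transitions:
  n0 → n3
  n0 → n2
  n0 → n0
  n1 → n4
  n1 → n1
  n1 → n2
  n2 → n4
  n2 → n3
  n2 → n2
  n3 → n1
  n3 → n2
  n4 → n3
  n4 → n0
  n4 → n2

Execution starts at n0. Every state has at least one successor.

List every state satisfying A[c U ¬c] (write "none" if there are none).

{n2}

States satisfying c: {n0, n1, n3, n4}.
States satisfying ¬c: {n2}.
States satisfying A[c U ¬c]: {n2}.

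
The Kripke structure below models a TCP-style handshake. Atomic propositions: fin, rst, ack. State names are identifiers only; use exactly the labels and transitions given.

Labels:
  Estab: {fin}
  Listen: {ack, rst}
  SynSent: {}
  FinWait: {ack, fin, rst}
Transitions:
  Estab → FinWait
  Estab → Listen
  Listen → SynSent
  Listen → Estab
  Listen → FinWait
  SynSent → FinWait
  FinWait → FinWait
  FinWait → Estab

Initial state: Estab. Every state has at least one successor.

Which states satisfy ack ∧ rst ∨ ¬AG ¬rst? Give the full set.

{Estab, Listen, SynSent, FinWait}

States satisfying ack ∧ rst: {Listen, FinWait}.
States satisfying ¬rst: {Estab, SynSent}.
States satisfying AG ¬rst: ∅.
States satisfying ¬AG ¬rst: {Estab, Listen, SynSent, FinWait}.
States satisfying ack ∧ rst ∨ ¬AG ¬rst: {Estab, Listen, SynSent, FinWait}.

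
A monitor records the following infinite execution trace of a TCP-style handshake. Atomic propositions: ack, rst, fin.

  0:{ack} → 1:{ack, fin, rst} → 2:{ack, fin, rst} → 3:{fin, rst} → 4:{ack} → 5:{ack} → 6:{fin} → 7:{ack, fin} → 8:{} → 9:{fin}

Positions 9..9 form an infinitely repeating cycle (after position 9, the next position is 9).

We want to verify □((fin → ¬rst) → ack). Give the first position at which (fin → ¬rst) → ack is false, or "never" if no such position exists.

6

Check (fin → ¬rst) → ack at each position in order: 0 ✓, 1 ✓, 2 ✓, 3 ✓, 4 ✓, 5 ✓.
At position 6 the labels are {fin}, so (fin → ¬rst) → ack is false there. This is the first violation.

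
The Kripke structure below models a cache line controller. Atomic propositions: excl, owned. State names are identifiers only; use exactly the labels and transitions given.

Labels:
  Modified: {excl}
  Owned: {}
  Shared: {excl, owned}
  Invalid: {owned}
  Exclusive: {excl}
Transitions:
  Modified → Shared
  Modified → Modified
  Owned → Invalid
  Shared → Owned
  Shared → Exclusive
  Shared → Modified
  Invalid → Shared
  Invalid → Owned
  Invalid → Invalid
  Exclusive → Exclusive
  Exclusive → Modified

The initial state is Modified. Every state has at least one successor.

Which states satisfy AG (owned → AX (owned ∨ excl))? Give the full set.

States satisfying owned → AX (owned ∨ excl): {Modified, Owned, Exclusive}.
States satisfying AG (owned → AX (owned ∨ excl)): ∅.

none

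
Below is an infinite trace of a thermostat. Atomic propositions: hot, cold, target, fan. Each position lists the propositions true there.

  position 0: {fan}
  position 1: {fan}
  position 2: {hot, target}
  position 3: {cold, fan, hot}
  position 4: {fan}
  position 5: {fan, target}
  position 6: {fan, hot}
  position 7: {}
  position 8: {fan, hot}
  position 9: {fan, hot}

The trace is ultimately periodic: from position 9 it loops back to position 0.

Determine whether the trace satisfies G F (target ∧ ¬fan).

F (target ∧ ¬fan) holds at every position 0..9, and those are all positions ever visited, so G F (target ∧ ¬fan) holds.

Yes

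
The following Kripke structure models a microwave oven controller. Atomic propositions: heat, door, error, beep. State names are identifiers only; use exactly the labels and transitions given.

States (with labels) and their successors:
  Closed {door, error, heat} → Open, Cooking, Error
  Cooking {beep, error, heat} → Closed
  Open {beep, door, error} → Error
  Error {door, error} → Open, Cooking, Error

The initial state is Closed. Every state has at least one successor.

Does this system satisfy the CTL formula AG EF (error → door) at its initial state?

States satisfying EF (error → door): {Closed, Cooking, Open, Error}.
States satisfying AG EF (error → door): {Closed, Cooking, Open, Error}.
Every state reachable from Closed satisfies EF (error → door).
Closed ∈ Sat(AG EF (error → door)).

Holds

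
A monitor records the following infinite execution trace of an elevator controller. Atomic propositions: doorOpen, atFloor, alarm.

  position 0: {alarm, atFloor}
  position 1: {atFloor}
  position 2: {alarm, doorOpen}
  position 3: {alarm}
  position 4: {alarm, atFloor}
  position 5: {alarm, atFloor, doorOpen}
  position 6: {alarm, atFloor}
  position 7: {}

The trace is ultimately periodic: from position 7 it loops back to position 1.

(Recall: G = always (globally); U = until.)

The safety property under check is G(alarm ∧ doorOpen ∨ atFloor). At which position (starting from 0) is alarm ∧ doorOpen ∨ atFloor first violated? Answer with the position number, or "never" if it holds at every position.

Check alarm ∧ doorOpen ∨ atFloor at each position in order: 0 ✓, 1 ✓, 2 ✓.
At position 3 the labels are {alarm}, so alarm ∧ doorOpen ∨ atFloor is false there. This is the first violation.

3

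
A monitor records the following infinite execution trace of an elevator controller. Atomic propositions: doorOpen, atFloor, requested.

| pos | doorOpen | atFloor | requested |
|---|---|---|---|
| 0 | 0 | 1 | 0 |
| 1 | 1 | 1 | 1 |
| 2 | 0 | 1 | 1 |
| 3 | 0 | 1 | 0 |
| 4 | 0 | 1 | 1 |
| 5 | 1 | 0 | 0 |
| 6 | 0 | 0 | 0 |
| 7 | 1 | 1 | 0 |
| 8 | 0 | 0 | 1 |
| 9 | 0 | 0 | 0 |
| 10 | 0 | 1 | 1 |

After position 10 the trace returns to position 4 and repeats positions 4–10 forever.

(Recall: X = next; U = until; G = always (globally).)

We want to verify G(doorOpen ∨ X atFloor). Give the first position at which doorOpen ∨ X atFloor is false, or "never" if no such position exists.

4

Check doorOpen ∨ X atFloor at each position in order: 0 ✓, 1 ✓, 2 ✓, 3 ✓.
At position 4 the labels are {atFloor, requested} and the next position 5 has {doorOpen}, so doorOpen ∨ X atFloor is false there. This is the first violation.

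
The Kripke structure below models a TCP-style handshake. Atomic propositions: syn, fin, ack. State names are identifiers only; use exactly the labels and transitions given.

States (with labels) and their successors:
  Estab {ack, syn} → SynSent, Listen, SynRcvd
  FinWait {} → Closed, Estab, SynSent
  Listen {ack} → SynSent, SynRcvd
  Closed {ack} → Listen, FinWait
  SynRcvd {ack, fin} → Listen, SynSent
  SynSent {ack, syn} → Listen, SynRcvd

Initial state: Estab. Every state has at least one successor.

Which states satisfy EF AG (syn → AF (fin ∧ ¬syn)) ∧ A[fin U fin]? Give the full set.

none

States satisfying AG (syn → AF (fin ∧ ¬syn)): ∅.
States satisfying EF AG (syn → AF (fin ∧ ¬syn)): ∅.
States satisfying fin: {SynRcvd}.
States satisfying A[fin U fin]: {SynRcvd}.
States satisfying EF AG (syn → AF (fin ∧ ¬syn)) ∧ A[fin U fin]: ∅.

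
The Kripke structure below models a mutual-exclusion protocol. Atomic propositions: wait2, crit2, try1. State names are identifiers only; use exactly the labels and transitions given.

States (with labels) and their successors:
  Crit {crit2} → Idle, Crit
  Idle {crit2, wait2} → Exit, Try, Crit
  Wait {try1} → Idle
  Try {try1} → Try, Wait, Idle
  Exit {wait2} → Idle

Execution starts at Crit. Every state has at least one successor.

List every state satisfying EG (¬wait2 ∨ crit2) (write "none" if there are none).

{Crit, Idle, Wait, Try}

States satisfying ¬wait2 ∨ crit2: {Crit, Idle, Wait, Try}.
States satisfying EG (¬wait2 ∨ crit2): {Crit, Idle, Wait, Try}.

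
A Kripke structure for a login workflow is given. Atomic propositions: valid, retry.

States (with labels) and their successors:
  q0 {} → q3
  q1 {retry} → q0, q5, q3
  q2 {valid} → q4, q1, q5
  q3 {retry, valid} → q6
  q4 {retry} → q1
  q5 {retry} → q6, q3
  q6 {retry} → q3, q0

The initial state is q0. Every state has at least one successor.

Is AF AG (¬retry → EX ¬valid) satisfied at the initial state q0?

States satisfying AG (¬retry → EX ¬valid): ∅.
States satisfying AF AG (¬retry → EX ¬valid): ∅.
There is a path from q0 along which AG (¬retry → EX ¬valid) never holds.
q0 ∉ Sat(AF AG (¬retry → EX ¬valid)).

No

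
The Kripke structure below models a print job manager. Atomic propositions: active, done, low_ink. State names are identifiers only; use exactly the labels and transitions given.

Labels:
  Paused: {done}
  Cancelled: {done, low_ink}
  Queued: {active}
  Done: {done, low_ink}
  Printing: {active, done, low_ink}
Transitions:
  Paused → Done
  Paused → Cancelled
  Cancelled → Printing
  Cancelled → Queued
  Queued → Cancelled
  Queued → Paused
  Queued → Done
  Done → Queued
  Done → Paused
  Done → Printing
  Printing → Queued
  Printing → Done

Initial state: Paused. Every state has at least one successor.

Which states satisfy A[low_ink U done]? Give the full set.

{Paused, Cancelled, Done, Printing}

States satisfying low_ink: {Cancelled, Done, Printing}.
States satisfying done: {Paused, Cancelled, Done, Printing}.
States satisfying A[low_ink U done]: {Paused, Cancelled, Done, Printing}.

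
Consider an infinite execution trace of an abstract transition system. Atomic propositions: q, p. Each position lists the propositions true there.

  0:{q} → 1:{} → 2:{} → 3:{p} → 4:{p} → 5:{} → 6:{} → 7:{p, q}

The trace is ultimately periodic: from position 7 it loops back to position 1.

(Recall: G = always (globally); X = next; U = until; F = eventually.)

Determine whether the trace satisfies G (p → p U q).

p → p U q must hold at every position from 0 onward. It fails at position 3, so G (p → p U q) is false.
Positions where p holds: 3, 4, 7.
Check p U q at each: 3→fails, 4→fails, 7→ok.

Does not hold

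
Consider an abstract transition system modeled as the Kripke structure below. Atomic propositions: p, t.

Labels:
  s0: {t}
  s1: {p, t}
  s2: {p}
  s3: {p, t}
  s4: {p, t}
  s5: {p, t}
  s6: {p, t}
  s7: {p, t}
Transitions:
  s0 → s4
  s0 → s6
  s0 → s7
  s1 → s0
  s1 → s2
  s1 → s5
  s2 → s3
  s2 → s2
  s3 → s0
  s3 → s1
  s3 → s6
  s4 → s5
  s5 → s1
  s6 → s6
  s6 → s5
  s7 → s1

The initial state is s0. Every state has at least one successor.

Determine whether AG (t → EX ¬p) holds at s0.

Violated

States satisfying t → EX ¬p: {s1, s2, s3}.
States satisfying AG (t → EX ¬p): ∅.
s0 is reachable from s0 and violates t → EX ¬p, so AG fails at s0.
s0 ∉ Sat(AG (t → EX ¬p)).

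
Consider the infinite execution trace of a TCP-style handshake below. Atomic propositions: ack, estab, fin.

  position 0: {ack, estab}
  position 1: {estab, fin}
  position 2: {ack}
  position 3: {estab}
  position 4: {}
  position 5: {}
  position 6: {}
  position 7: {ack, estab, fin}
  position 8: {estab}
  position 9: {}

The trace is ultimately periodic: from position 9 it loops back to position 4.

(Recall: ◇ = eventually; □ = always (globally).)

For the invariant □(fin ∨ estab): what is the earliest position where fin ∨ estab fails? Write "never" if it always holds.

2

Check fin ∨ estab at each position in order: 0 ✓, 1 ✓.
At position 2 the labels are {ack}, so fin ∨ estab is false there. This is the first violation.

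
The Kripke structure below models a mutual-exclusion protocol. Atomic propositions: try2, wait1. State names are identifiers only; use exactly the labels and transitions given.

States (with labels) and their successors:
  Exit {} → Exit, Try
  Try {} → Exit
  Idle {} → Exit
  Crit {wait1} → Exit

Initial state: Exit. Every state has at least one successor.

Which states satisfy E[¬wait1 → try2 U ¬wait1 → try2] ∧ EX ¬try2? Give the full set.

{Crit}

States satisfying ¬wait1 → try2: {Crit}.
States satisfying E[¬wait1 → try2 U ¬wait1 → try2]: {Crit}.
States satisfying ¬try2: {Exit, Try, Idle, Crit}.
States satisfying EX ¬try2: {Exit, Try, Idle, Crit}.
States satisfying E[¬wait1 → try2 U ¬wait1 → try2] ∧ EX ¬try2: {Crit}.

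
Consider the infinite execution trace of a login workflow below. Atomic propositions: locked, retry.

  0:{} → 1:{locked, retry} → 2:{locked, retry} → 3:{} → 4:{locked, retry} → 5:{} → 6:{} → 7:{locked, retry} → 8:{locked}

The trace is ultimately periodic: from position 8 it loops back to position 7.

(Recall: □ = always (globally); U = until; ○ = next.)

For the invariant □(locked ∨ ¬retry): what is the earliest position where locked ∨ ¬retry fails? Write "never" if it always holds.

locked ∨ ¬retry holds at every position 0..8, and those are all the positions the trace ever visits, so the invariant □(locked ∨ ¬retry) is never violated.

never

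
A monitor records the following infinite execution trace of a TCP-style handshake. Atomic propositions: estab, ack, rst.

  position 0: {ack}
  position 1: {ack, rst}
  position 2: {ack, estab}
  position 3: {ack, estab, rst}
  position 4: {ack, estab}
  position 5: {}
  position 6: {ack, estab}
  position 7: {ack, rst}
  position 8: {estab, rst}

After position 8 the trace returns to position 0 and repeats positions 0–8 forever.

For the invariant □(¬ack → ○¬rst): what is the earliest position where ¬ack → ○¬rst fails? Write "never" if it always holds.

¬ack → ○¬rst holds at every position 0..8, and those are all the positions the trace ever visits, so the invariant □(¬ack → ○¬rst) is never violated.

never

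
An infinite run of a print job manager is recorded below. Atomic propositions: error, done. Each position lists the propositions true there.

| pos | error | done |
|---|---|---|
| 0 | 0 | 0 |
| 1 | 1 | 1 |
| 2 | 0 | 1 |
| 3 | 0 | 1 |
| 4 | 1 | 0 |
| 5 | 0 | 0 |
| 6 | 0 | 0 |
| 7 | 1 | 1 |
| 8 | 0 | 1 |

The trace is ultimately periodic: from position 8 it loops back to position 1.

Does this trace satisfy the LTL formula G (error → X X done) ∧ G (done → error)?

Does not hold

error → X X done must hold at every position from 0 onward. It fails at position 4, so G (error → X X done) is false.
Positions where error holds: 1, 4, 7.
Check X X done at each: 1→ok, 4→fails, 7→ok.
done → error must hold at every position from 0 onward. It fails at position 2, so G (done → error) is false.
Positions where done holds: 1, 2, 3, 7, 8.
Check error at each: 1→ok, 2→fails, 3→fails, 7→ok, 8→fails.
At position 0: G (error → X X done) is false; G (done → error) is false; so G (error → X X done) ∧ G (done → error) is false.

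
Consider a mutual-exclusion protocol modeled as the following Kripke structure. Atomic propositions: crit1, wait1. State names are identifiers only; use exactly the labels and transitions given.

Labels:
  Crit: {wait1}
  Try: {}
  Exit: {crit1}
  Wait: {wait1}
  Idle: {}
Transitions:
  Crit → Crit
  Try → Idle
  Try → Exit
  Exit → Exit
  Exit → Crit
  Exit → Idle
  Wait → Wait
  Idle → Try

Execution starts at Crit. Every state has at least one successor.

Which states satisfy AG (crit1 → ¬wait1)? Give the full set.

{Crit, Try, Exit, Wait, Idle}

States satisfying crit1 → ¬wait1: {Crit, Try, Exit, Wait, Idle}.
States satisfying AG (crit1 → ¬wait1): {Crit, Try, Exit, Wait, Idle}.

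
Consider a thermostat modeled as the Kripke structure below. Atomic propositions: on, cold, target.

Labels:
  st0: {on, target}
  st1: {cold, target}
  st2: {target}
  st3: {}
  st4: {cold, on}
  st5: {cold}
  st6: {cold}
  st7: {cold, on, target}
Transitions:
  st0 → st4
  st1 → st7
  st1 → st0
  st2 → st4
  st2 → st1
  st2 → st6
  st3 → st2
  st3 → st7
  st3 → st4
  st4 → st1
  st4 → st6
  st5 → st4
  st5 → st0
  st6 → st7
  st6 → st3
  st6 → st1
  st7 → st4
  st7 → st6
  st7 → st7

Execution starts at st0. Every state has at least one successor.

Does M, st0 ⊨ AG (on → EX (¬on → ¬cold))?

Violated

States satisfying on → EX (¬on → ¬cold): {st0, st1, st2, st3, st5, st6, st7}.
States satisfying AG (on → EX (¬on → ¬cold)): ∅.
st4 is reachable from st0 and violates on → EX (¬on → ¬cold), so AG fails at st0.
st0 ∉ Sat(AG (on → EX (¬on → ¬cold))).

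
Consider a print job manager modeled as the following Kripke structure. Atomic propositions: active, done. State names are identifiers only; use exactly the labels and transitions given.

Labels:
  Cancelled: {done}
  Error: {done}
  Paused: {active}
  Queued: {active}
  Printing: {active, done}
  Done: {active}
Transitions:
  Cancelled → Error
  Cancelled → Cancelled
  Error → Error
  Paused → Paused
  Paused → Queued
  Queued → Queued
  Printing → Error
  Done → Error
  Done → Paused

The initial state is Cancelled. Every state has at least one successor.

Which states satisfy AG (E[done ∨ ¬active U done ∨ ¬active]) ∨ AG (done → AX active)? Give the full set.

{Cancelled, Error, Paused, Queued, Printing}

States satisfying E[done ∨ ¬active U done ∨ ¬active]: {Cancelled, Error, Printing}.
States satisfying AG (E[done ∨ ¬active U done ∨ ¬active]): {Cancelled, Error, Printing}.
States satisfying done → AX active: {Paused, Queued, Done}.
States satisfying AG (done → AX active): {Paused, Queued}.
States satisfying AG (E[done ∨ ¬active U done ∨ ¬active]) ∨ AG (done → AX active): {Cancelled, Error, Paused, Queued, Printing}.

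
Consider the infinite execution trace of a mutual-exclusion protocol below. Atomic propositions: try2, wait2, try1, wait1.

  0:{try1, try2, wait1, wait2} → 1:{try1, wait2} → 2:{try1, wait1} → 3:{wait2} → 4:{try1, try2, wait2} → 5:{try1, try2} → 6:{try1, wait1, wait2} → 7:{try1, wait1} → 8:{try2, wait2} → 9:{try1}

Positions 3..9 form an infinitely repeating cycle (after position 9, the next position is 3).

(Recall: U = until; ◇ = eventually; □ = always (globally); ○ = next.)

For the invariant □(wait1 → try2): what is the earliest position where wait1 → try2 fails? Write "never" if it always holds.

Check wait1 → try2 at each position in order: 0 ✓, 1 ✓.
At position 2 the labels are {try1, wait1}, so wait1 → try2 is false there. This is the first violation.

2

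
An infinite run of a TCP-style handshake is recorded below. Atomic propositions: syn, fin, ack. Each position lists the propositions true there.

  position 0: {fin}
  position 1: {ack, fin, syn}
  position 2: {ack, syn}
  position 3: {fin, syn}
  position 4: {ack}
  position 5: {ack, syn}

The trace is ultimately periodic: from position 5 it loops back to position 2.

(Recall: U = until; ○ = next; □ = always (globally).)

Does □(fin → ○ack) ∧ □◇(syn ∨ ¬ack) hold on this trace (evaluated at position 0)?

fin → ○ack holds at every position 0..5, and those are all positions ever visited, so □(fin → ○ack) holds.
Positions where fin holds: 0, 1, 3.
Check ○ack at each: 0→ok, 1→ok, 3→ok.
◇(syn ∨ ¬ack) holds at every position 0..5, and those are all positions ever visited, so □◇(syn ∨ ¬ack) holds.
At position 0: □(fin → ○ack) is true; □◇(syn ∨ ¬ack) is true; so □(fin → ○ack) ∧ □◇(syn ∨ ¬ack) is true.

Satisfied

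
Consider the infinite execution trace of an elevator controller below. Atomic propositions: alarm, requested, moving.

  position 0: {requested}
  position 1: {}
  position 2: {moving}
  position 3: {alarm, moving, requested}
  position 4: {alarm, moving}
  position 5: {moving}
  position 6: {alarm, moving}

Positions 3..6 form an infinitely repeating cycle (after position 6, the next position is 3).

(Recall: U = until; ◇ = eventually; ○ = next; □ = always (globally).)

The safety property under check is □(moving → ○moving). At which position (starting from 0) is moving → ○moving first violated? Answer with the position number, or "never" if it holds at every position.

moving → ○moving holds at every position 0..6, and those are all the positions the trace ever visits, so the invariant □(moving → ○moving) is never violated.

never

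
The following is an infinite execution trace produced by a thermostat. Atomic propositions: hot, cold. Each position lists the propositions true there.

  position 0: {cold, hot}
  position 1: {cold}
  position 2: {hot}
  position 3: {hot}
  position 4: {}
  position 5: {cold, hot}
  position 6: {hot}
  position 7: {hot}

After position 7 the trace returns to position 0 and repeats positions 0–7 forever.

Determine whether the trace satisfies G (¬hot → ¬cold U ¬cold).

No

¬hot → ¬cold U ¬cold must hold at every position from 0 onward. It fails at position 1, so G (¬hot → ¬cold U ¬cold) is false.
Positions where ¬hot holds: 1, 4.
Check ¬cold U ¬cold at each: 1→fails, 4→ok.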